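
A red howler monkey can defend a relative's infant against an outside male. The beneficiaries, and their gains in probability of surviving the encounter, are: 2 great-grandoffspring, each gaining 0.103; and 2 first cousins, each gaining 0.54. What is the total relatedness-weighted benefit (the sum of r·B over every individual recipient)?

0.16075

r to a great-grandoffspring = 1/8 (three parent–offspring links: r = (1/2)^3 = 1/8).
r to a first cousin = 1/8 (first cousins share one grandparent pair — two paths of length 4: r = 2·(1/2)^4 = 1/8).
Summing one r·B term per recipient: 2·0.125·0.103 + 2·0.125·0.54 = 0.16075.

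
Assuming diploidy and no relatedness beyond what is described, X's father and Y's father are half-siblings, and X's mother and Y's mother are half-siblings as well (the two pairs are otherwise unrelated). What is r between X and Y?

0.125

Wright's path rule: contributions from independent ancestry routes add.
X and Y are related in two ways: half first cousins through their fathers (r = 1/16) and half first cousins through their mothers (r = 1/16).
r = 1/16 + 1/16 = 0.125.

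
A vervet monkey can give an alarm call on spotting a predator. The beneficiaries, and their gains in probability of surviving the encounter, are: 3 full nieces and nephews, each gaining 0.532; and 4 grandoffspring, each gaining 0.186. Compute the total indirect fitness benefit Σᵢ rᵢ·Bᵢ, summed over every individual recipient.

0.585

r to a full niece or nephew = 0.25 (full aunt/uncle↔niece/nephew: two paths of length 3 through the shared grandparent pair: r = 2·(1/2)^3 = 1/4).
r to a grandoffspring = 0.25 (two parent–offspring links: r = (1/2)^2 = 1/4).
Summing one r·B term per recipient: 3·0.25·0.532 + 4·0.25·0.186 = 0.585.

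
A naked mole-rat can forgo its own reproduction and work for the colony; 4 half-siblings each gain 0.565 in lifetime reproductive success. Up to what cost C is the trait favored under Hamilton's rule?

r to a half-sibling = 1/4 (half-sibs share one parent — one path of length 2: r = (1/2)^2 = 1/4).
Hamilton's rule: n·r·B > C, so the trait is favored while C < n·r·B = 4·0.25·0.565 = 0.565.

0.565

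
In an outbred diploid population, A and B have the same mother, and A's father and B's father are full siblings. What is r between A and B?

0.375

Wright's path rule: contributions from independent ancestry routes add.
A and B are related in two ways: half-sibs through their shared mother (r = 1/4) and first cousins through their fathers (r = 1/8).
r = 1/4 + 1/8 = 0.375.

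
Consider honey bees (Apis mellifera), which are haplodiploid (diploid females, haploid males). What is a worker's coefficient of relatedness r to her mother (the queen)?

0.5

One meiotic link between diploid queen and diploid daughter: r = 1/2.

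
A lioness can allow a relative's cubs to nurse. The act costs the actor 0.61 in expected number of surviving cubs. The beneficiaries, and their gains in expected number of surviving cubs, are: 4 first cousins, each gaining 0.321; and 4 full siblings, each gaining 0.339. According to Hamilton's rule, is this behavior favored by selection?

Hamilton's rule: the trait is favored when the sum of r·B over every recipient exceeds the actor's cost C.
r to a first cousin = 0.125 (first cousins share one grandparent pair — two paths of length 4: r = 2·(1/2)^4 = 1/8).
r to a full sibling = 1/2 (full sibs share both parents — two paths of length 2: r = 2·(1/2)^2 = 1/2).
Summing one r·B term per recipient: 4·0.125·0.321 + 4·0.5·0.339 = 0.8385.
0.8385 > 0.61: the indirect benefit exceeds the cost.

Yes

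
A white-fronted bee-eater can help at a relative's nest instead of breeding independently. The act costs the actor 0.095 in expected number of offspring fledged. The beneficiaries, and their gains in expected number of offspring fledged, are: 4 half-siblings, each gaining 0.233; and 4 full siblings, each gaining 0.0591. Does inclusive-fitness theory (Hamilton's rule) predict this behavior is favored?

Yes

Hamilton's rule: the trait is favored when the sum of r·B over every recipient exceeds the actor's cost C.
r to a half-sibling = 1/4 (half-sibs share one parent — one path of length 2: r = (1/2)^2 = 1/4).
r to a full sibling = 1/2 (full sibs share both parents — two paths of length 2: r = 2·(1/2)^2 = 1/2).
Summing one r·B term per recipient: 4·0.25·0.233 + 4·0.5·0.0591 = 0.3512.
0.3512 > 0.095: the indirect benefit exceeds the cost.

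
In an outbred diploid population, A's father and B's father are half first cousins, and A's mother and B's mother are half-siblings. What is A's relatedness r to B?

Relatedness sums over independent paths through distinct common ancestors.
A and B are related in two ways: half second cousins through their fathers (r = 1/64) and half first cousins through their mothers (r = 1/16).
r = 1/64 + 1/16 = 0.078125.

0.078125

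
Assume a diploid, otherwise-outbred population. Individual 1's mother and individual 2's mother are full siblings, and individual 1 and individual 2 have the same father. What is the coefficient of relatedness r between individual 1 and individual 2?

Independent pedigree routes through distinct common ancestors add.
Individual 1 and individual 2 are related in two ways: first cousins through their mothers (r = 1/8) and half-sibs through their shared father (r = 1/4).
r = 1/8 + 1/4 = 0.375.

0.375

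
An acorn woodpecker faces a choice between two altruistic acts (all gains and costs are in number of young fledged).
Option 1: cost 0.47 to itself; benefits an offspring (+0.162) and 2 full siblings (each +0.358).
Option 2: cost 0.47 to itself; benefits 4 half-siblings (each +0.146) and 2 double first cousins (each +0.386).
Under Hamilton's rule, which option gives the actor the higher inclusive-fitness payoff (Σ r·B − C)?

Option 1: r to an offspring = 0.5.
Option 1: r to a full sibling = 0.5.
Option 1: Σ r·B − C = (1·0.5·0.162 + 2·0.5·0.358) − 0.47 = -0.031.
Option 2: r to a half-sibling = 0.25.
Option 2: r to a double first cousin = 0.25.
Option 2: Σ r·B − C = (4·0.25·0.146 + 2·0.25·0.386) − 0.47 = -0.131.
Option 1 has the higher net inclusive-fitness payoff.

Option 1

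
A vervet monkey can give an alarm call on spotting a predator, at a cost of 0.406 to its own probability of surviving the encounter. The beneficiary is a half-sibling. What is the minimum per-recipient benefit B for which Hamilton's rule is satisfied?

r to a half-sibling = 1/4 (half-sibs share one parent — one path of length 2: r = (1/2)^2 = 1/4).
Hamilton's rule with n recipients of equal r: n·r·B > C, so B > C/(n·r) = 0.406/(1·0.25) = 1.624.

1.624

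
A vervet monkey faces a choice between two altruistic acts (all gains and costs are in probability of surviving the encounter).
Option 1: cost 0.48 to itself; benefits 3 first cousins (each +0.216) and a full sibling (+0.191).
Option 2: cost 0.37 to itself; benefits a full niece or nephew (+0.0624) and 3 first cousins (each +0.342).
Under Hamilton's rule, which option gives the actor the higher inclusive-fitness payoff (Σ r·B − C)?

Option 1: r to a first cousin = 0.125.
Option 1: r to a full sibling = 0.5.
Option 1: Σ r·B − C = (3·0.125·0.216 + 1·0.5·0.191) − 0.48 = -0.3035.
Option 2: r to a full niece or nephew = 0.25.
Option 2: r to a first cousin = 0.125.
Option 2: Σ r·B − C = (1·0.25·0.0624 + 3·0.125·0.342) − 0.37 = -0.22615.
Option 2 has the higher net inclusive-fitness payoff.

Option 2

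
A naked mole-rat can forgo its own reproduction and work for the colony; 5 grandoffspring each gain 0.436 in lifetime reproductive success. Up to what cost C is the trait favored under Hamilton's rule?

0.545

r to a grandoffspring = 1/4 (two parent–offspring links: r = (1/2)^2 = 1/4).
Hamilton's rule: n·r·B > C, so the trait is favored while C < n·r·B = 5·0.25·0.436 = 0.545.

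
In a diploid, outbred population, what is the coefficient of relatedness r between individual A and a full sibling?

Each parent–offspring link contributes a factor of 1/2, and independent paths through distinct common ancestors add.
Full sibs share both parents — two paths of length 2: r = 2·(1/2)^2 = 1/2.

0.5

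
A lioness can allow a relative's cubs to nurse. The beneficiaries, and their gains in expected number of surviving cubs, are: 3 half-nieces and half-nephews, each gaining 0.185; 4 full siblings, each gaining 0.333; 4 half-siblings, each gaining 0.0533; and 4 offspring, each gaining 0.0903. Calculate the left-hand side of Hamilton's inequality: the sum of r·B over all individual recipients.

r to a half-niece or half-nephew = 1/8 (half-aunt/uncle↔niece/nephew: one path of length 3: r = (1/2)^3 = 1/8).
r to a full sibling = 1/2 (full sibs share both parents — two paths of length 2: r = 2·(1/2)^2 = 1/2).
r to a half-sibling = 0.25 (half-sibs share one parent — one path of length 2: r = (1/2)^2 = 1/4).
r to an offspring = 1/2 (one parent–offspring link: r = (1/2)^1 = 1/2).
Summing one r·B term per recipient: 3·0.125·0.185 + 4·0.5·0.333 + 4·0.25·0.0533 + 4·0.5·0.0903 = 0.969275.

0.969275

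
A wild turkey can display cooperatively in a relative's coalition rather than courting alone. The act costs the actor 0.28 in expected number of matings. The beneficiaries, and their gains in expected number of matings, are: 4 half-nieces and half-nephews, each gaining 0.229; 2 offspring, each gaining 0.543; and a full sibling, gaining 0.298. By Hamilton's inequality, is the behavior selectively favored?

Yes

Hamilton's rule: the trait is favored when the sum of r·B over every recipient exceeds the actor's cost C.
r to a half-niece or half-nephew = 0.125 (half-aunt/uncle↔niece/nephew: one path of length 3: r = (1/2)^3 = 1/8).
r to an offspring = 1/2 (one parent–offspring link: r = (1/2)^1 = 1/2).
r to a full sibling = 1/2 (full sibs share both parents — two paths of length 2: r = 2·(1/2)^2 = 1/2).
Summing one r·B term per recipient: 4·0.125·0.229 + 2·0.5·0.543 + 1·0.5·0.298 = 0.8065.
0.8065 > 0.28: the indirect benefit exceeds the cost.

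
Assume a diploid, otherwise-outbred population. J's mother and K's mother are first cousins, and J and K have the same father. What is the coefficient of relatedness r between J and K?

0.28125

Relatedness sums over independent paths through distinct common ancestors.
J and K are related in two ways: second cousins through their mothers (r = 1/32) and half-sibs through their shared father (r = 1/4).
r = 1/32 + 1/4 = 0.28125.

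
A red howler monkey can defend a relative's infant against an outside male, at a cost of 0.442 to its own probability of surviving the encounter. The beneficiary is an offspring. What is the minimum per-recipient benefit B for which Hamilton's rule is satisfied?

r to an offspring = 0.5 (one parent–offspring link: r = (1/2)^1 = 1/2).
Hamilton's rule with n recipients of equal r: n·r·B > C, so B > C/(n·r) = 0.442/(1·0.5) = 0.884.

0.884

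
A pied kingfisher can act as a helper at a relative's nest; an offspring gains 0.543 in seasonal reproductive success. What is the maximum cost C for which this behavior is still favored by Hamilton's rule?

r to an offspring = 1/2 (one parent–offspring link: r = (1/2)^1 = 1/2).
Hamilton's rule: n·r·B > C, so the trait is favored while C < n·r·B = 1·0.5·0.543 = 0.2715.

0.2715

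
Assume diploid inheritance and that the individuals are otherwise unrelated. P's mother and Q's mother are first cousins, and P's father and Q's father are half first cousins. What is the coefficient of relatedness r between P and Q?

Relatedness sums over independent paths through distinct common ancestors.
P and Q are related in two ways: second cousins through their mothers (r = 1/32) and half second cousins through their fathers (r = 1/64).
r = 1/32 + 1/64 = 0.046875.

0.046875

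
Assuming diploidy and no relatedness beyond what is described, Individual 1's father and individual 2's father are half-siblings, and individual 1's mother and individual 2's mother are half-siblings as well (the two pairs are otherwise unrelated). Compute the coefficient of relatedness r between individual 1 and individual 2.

0.125

Independent pedigree routes through distinct common ancestors add.
Individual 1 and individual 2 are related in two ways: half first cousins through their fathers (r = 1/16) and half first cousins through their mothers (r = 1/16).
r = 1/16 + 1/16 = 0.125.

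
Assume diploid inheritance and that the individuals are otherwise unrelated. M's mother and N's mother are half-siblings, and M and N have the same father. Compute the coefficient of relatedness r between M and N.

0.3125

With two independent routes of shared ancestry, r is the sum of the two contributions.
M and N are related in two ways: half first cousins through their mothers (r = 1/16) and half-sibs through their shared father (r = 1/4).
r = 1/16 + 1/4 = 0.3125.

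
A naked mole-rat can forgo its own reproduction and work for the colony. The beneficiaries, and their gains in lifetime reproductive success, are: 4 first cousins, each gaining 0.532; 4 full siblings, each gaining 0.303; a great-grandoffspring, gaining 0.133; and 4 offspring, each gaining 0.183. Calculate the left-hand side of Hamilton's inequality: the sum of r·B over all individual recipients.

1.254625

r to a first cousin = 1/8 (first cousins share one grandparent pair — two paths of length 4: r = 2·(1/2)^4 = 1/8).
r to a full sibling = 1/2 (full sibs share both parents — two paths of length 2: r = 2·(1/2)^2 = 1/2).
r to a great-grandoffspring = 0.125 (three parent–offspring links: r = (1/2)^3 = 1/8).
r to an offspring = 0.5 (one parent–offspring link: r = (1/2)^1 = 1/2).
Summing one r·B term per recipient: 4·0.125·0.532 + 4·0.5·0.303 + 1·0.125·0.133 + 4·0.5·0.183 = 1.254625.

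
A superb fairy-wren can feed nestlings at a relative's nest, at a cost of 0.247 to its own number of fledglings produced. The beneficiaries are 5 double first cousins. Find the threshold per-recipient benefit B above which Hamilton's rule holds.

0.1976

r to a double first cousin = 1/4 (double first cousins share both grandparent pairs — four paths of length 4: r = 4·(1/2)^4 = 1/4).
Hamilton's rule with n recipients of equal r: n·r·B > C, so B > C/(n·r) = 0.247/(5·0.25) = 0.1976.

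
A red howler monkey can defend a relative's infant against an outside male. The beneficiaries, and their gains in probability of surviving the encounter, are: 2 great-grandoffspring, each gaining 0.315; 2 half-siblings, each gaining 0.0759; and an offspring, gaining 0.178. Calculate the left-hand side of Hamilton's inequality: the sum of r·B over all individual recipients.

r to a great-grandoffspring = 1/8 (three parent–offspring links: r = (1/2)^3 = 1/8).
r to a half-sibling = 1/4 (half-sibs share one parent — one path of length 2: r = (1/2)^2 = 1/4).
r to an offspring = 0.5 (one parent–offspring link: r = (1/2)^1 = 1/2).
Summing one r·B term per recipient: 2·0.125·0.315 + 2·0.25·0.0759 + 1·0.5·0.178 = 0.2057.

0.2057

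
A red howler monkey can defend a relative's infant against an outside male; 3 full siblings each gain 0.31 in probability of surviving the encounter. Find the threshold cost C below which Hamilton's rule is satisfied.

r to a full sibling = 1/2 (full sibs share both parents — two paths of length 2: r = 2·(1/2)^2 = 1/2).
Hamilton's rule: n·r·B > C, so the trait is favored while C < n·r·B = 3·0.5·0.31 = 0.465.

0.465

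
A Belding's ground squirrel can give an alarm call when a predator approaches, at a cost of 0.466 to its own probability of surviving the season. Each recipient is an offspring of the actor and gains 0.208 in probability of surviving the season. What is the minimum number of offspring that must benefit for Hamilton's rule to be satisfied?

r to an offspring = 0.5 (one parent–offspring link: r = (1/2)^1 = 1/2).
Hamilton's rule: n·r·B > C  ⇒  n > C/(r·B) = 0.466/(0.5·0.208) = 4.481.
The smallest integer exceeding 4.481 is 5.

5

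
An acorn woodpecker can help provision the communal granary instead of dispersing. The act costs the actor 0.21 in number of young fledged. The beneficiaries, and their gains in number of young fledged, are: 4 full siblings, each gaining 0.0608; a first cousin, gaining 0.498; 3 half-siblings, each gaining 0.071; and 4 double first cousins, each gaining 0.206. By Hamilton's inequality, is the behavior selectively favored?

Hamilton's rule: the trait is favored when the sum of r·B over every recipient exceeds the actor's cost C.
r to a full sibling = 1/2 (full sibs share both parents — two paths of length 2: r = 2·(1/2)^2 = 1/2).
r to a first cousin = 0.125 (first cousins share one grandparent pair — two paths of length 4: r = 2·(1/2)^4 = 1/8).
r to a half-sibling = 0.25 (half-sibs share one parent — one path of length 2: r = (1/2)^2 = 1/4).
r to a double first cousin = 1/4 (double first cousins share both grandparent pairs — four paths of length 4: r = 4·(1/2)^4 = 1/4).
Summing one r·B term per recipient: 4·0.5·0.0608 + 1·0.125·0.498 + 3·0.25·0.071 + 4·0.25·0.206 = 0.4431.
0.4431 > 0.21: the indirect benefit exceeds the cost.

Yes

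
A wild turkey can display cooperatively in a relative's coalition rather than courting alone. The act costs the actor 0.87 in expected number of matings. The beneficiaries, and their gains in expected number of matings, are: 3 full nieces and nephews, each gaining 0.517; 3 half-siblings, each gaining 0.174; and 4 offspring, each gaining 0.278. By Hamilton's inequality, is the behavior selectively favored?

Hamilton's rule: the trait is favored when the sum of r·B over every recipient exceeds the actor's cost C.
r to a full niece or nephew = 1/4 (full aunt/uncle↔niece/nephew: two paths of length 3 through the shared grandparent pair: r = 2·(1/2)^3 = 1/4).
r to a half-sibling = 0.25 (half-sibs share one parent — one path of length 2: r = (1/2)^2 = 1/4).
r to an offspring = 0.5 (one parent–offspring link: r = (1/2)^1 = 1/2).
Summing one r·B term per recipient: 3·0.25·0.517 + 3·0.25·0.174 + 4·0.5·0.278 = 1.07425.
1.07425 > 0.87: the indirect benefit exceeds the cost.

Yes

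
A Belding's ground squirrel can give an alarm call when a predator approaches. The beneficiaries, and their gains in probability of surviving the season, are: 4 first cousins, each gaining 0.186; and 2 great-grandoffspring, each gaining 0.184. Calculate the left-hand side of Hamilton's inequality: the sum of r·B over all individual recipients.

r to a first cousin = 1/8 (first cousins share one grandparent pair — two paths of length 4: r = 2·(1/2)^4 = 1/8).
r to a great-grandoffspring = 0.125 (three parent–offspring links: r = (1/2)^3 = 1/8).
Summing one r·B term per recipient: 4·0.125·0.186 + 2·0.125·0.184 = 0.139.

0.139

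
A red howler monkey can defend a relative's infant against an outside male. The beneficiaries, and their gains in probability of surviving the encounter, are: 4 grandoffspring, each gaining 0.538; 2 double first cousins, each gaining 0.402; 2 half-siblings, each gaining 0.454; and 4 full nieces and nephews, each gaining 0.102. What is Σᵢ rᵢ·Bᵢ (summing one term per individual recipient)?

1.068

r to a grandoffspring = 1/4 (two parent–offspring links: r = (1/2)^2 = 1/4).
r to a double first cousin = 0.25 (double first cousins share both grandparent pairs — four paths of length 4: r = 4·(1/2)^4 = 1/4).
r to a half-sibling = 0.25 (half-sibs share one parent — one path of length 2: r = (1/2)^2 = 1/4).
r to a full niece or nephew = 0.25 (full aunt/uncle↔niece/nephew: two paths of length 3 through the shared grandparent pair: r = 2·(1/2)^3 = 1/4).
Summing one r·B term per recipient: 4·0.25·0.538 + 2·0.25·0.402 + 2·0.25·0.454 + 4·0.25·0.102 = 1.068.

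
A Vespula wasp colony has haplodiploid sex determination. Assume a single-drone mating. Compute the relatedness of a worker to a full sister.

Haplodiploid full sisters inherit their father's entire haploid genome identically (contributing 1/2) and on average half of their mother's contribution (1/2 · 1/2 = 1/4); r = 1/2 + 1/4 = 3/4.

0.75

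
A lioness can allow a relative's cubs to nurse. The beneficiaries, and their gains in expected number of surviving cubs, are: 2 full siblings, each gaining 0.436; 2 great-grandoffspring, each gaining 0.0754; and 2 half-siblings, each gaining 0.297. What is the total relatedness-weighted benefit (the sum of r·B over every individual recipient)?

r to a full sibling = 1/2 (full sibs share both parents — two paths of length 2: r = 2·(1/2)^2 = 1/2).
r to a great-grandoffspring = 0.125 (three parent–offspring links: r = (1/2)^3 = 1/8).
r to a half-sibling = 0.25 (half-sibs share one parent — one path of length 2: r = (1/2)^2 = 1/4).
Summing one r·B term per recipient: 2·0.5·0.436 + 2·0.125·0.0754 + 2·0.25·0.297 = 0.60335.

0.60335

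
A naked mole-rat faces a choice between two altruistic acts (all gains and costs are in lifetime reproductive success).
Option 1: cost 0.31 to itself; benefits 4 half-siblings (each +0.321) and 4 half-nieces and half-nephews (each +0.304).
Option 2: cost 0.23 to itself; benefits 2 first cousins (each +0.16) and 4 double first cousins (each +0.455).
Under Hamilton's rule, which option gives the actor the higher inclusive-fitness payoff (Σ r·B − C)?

Option 2

Option 1: r to a half-sibling = 0.25.
Option 1: r to a half-niece or half-nephew = 0.125.
Option 1: Σ r·B − C = (4·0.25·0.321 + 4·0.125·0.304) − 0.31 = 0.163.
Option 2: r to a first cousin = 0.125.
Option 2: r to a double first cousin = 0.25.
Option 2: Σ r·B − C = (2·0.125·0.16 + 4·0.25·0.455) − 0.23 = 0.265.
Option 2 has the higher net inclusive-fitness payoff.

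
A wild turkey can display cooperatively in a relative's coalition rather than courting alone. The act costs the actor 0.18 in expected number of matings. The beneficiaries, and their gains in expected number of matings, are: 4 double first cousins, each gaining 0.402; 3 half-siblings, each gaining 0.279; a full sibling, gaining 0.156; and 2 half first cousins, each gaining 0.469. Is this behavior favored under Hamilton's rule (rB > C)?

Hamilton's rule: the trait is favored when the sum of r·B over every recipient exceeds the actor's cost C.
r to a double first cousin = 1/4 (double first cousins share both grandparent pairs — four paths of length 4: r = 4·(1/2)^4 = 1/4).
r to a half-sibling = 0.25 (half-sibs share one parent — one path of length 2: r = (1/2)^2 = 1/4).
r to a full sibling = 1/2 (full sibs share both parents — two paths of length 2: r = 2·(1/2)^2 = 1/2).
r to a half first cousin = 1/16 (half first cousins share one grandparent — one path of length 4: r = (1/2)^4 = 1/16).
Summing one r·B term per recipient: 4·0.25·0.402 + 3·0.25·0.279 + 1·0.5·0.156 + 2·0.0625·0.469 = 0.747875.
0.747875 > 0.18: the indirect benefit exceeds the cost.

Yes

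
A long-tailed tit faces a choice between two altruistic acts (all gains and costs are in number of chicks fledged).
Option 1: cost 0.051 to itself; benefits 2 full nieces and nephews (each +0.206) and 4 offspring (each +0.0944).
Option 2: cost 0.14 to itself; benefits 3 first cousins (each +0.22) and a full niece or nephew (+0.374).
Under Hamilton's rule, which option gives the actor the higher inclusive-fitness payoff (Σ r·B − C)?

Option 1

Option 1: r to a full niece or nephew = 0.25.
Option 1: r to an offspring = 0.5.
Option 1: Σ r·B − C = (2·0.25·0.206 + 4·0.5·0.0944) − 0.051 = 0.2408.
Option 2: r to a first cousin = 0.125.
Option 2: r to a full niece or nephew = 0.25.
Option 2: Σ r·B − C = (3·0.125·0.22 + 1·0.25·0.374) − 0.14 = 0.036.
Option 1 has the higher net inclusive-fitness payoff.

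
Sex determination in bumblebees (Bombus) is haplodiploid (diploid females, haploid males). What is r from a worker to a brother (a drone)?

Her haploid brother carries none of their father's genes and a random half of their mother's genome; that half matches the maternal half of her own genome with probability 1/2: r = 1/2 · 1/2 = 1/4.

0.25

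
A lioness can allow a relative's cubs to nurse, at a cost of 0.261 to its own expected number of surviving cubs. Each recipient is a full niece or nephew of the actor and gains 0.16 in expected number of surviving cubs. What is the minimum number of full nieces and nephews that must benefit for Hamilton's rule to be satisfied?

r to a full niece or nephew = 0.25 (full aunt/uncle↔niece/nephew: two paths of length 3 through the shared grandparent pair: r = 2·(1/2)^3 = 1/4).
Hamilton's rule: n·r·B > C  ⇒  n > C/(r·B) = 0.261/(0.25·0.16) = 6.525.
The smallest integer exceeding 6.525 is 7.

7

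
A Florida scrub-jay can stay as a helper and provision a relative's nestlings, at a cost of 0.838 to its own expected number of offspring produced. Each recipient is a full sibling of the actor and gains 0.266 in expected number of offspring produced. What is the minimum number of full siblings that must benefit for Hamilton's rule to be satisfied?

7

r to a full sibling = 1/2 (full sibs share both parents — two paths of length 2: r = 2·(1/2)^2 = 1/2).
Hamilton's rule: n·r·B > C  ⇒  n > C/(r·B) = 0.838/(0.5·0.266) = 6.301.
The smallest integer exceeding 6.301 is 7.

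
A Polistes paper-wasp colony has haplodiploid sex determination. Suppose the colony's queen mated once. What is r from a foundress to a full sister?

Haplodiploid full sisters inherit their father's entire haploid genome identically (contributing 1/2) and on average half of their mother's contribution (1/2 · 1/2 = 1/4); r = 1/2 + 1/4 = 3/4.

0.75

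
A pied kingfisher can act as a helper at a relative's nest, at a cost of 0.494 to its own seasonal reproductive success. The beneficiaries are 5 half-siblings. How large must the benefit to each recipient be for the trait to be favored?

0.3952

r to a half-sibling = 0.25 (half-sibs share one parent — one path of length 2: r = (1/2)^2 = 1/4).
Hamilton's rule with n recipients of equal r: n·r·B > C, so B > C/(n·r) = 0.494/(5·0.25) = 0.3952.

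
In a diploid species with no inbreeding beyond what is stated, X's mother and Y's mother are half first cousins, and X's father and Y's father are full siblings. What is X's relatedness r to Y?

With two independent routes of shared ancestry, r is the sum of the two contributions.
X and Y are related in two ways: half second cousins through their mothers (r = 1/64) and first cousins through their fathers (r = 1/8).
r = 1/64 + 1/8 = 9/64 = 0.140625.

0.140625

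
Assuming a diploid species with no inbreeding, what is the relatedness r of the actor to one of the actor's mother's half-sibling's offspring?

Each parent–offspring link contributes a factor of 1/2, and independent paths through distinct common ancestors add.
Half first cousins share one grandparent — one path of length 4: r = (1/2)^4 = 1/16.

0.0625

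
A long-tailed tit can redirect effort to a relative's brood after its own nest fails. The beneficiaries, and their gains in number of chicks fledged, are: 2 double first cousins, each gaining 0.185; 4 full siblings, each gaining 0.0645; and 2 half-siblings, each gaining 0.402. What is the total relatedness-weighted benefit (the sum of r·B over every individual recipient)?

0.4225

r to a double first cousin = 0.25 (double first cousins share both grandparent pairs — four paths of length 4: r = 4·(1/2)^4 = 1/4).
r to a full sibling = 0.5 (full sibs share both parents — two paths of length 2: r = 2·(1/2)^2 = 1/2).
r to a half-sibling = 0.25 (half-sibs share one parent — one path of length 2: r = (1/2)^2 = 1/4).
Summing one r·B term per recipient: 2·0.25·0.185 + 4·0.5·0.0645 + 2·0.25·0.402 = 0.4225.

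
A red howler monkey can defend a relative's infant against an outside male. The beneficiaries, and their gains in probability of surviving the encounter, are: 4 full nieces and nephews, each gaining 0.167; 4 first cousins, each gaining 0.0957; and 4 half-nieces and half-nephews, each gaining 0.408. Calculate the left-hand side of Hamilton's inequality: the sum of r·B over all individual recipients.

0.41885

r to a full niece or nephew = 0.25 (full aunt/uncle↔niece/nephew: two paths of length 3 through the shared grandparent pair: r = 2·(1/2)^3 = 1/4).
r to a first cousin = 0.125 (first cousins share one grandparent pair — two paths of length 4: r = 2·(1/2)^4 = 1/8).
r to a half-niece or half-nephew = 0.125 (half-aunt/uncle↔niece/nephew: one path of length 3: r = (1/2)^3 = 1/8).
Summing one r·B term per recipient: 4·0.25·0.167 + 4·0.125·0.0957 + 4·0.125·0.408 = 0.41885.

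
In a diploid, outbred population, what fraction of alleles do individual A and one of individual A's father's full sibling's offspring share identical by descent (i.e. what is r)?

Each parent–offspring link contributes a factor of 1/2, and independent paths through distinct common ancestors add.
First cousins share one grandparent pair — two paths of length 4: r = 2·(1/2)^4 = 1/8.

0.125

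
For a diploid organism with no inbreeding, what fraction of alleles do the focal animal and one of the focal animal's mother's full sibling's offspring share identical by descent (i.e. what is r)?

Each parent–offspring link contributes a factor of 1/2, and independent paths through distinct common ancestors add.
First cousins share one grandparent pair — two paths of length 4: r = 2·(1/2)^4 = 1/8.

0.125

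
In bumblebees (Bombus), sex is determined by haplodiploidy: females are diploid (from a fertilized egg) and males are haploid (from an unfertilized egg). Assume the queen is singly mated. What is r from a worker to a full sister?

0.75

Haplodiploid full sisters inherit their father's entire haploid genome identically (contributing 1/2) and on average half of their mother's contribution (1/2 · 1/2 = 1/4); r = 1/2 + 1/4 = 3/4.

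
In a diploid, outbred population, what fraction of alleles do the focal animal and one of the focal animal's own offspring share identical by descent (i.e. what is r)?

0.5

Each parent–offspring link contributes a factor of 1/2, and independent paths through distinct common ancestors add.
One parent–offspring link: r = (1/2)^1 = 1/2.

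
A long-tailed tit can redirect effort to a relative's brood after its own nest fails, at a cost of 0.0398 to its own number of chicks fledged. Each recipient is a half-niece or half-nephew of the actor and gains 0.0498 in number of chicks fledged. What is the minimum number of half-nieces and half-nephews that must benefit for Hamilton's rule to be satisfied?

7

r to a half-niece or half-nephew = 0.125 (half-aunt/uncle↔niece/nephew: one path of length 3: r = (1/2)^3 = 1/8).
Hamilton's rule: n·r·B > C  ⇒  n > C/(r·B) = 0.0398/(0.125·0.0498) = 6.394.
The smallest integer exceeding 6.394 is 7.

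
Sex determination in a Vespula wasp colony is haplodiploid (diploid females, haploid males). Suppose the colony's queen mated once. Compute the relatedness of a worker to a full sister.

Haplodiploid full sisters inherit their father's entire haploid genome identically (contributing 1/2) and on average half of their mother's contribution (1/2 · 1/2 = 1/4); r = 1/2 + 1/4 = 3/4.

0.75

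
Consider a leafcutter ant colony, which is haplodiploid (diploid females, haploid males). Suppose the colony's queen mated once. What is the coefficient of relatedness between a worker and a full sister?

Haplodiploid full sisters inherit their father's entire haploid genome identically (contributing 1/2) and on average half of their mother's contribution (1/2 · 1/2 = 1/4); r = 1/2 + 1/4 = 3/4.

0.75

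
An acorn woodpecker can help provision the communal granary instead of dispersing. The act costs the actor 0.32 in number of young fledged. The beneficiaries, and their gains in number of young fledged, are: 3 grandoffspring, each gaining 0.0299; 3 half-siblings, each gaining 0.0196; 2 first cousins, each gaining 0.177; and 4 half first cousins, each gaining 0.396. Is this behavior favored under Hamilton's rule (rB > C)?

No

Hamilton's rule: the trait is favored when the sum of r·B over every recipient exceeds the actor's cost C.
r to a grandoffspring = 0.25 (two parent–offspring links: r = (1/2)^2 = 1/4).
r to a half-sibling = 1/4 (half-sibs share one parent — one path of length 2: r = (1/2)^2 = 1/4).
r to a first cousin = 0.125 (first cousins share one grandparent pair — two paths of length 4: r = 2·(1/2)^4 = 1/8).
r to a half first cousin = 0.0625 (half first cousins share one grandparent — one path of length 4: r = (1/2)^4 = 1/16).
Summing one r·B term per recipient: 3·0.25·0.0299 + 3·0.25·0.0196 + 2·0.125·0.177 + 4·0.0625·0.396 = 0.180375.
0.180375 < 0.32: the indirect benefit is less than the cost.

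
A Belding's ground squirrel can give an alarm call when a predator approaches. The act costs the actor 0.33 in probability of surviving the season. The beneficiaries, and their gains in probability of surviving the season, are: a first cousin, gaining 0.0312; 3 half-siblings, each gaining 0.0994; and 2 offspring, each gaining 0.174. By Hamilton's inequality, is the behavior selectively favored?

No

Hamilton's rule: the trait is favored when the sum of r·B over every recipient exceeds the actor's cost C.
r to a first cousin = 1/8 (first cousins share one grandparent pair — two paths of length 4: r = 2·(1/2)^4 = 1/8).
r to a half-sibling = 0.25 (half-sibs share one parent — one path of length 2: r = (1/2)^2 = 1/4).
r to an offspring = 1/2 (one parent–offspring link: r = (1/2)^1 = 1/2).
Summing one r·B term per recipient: 1·0.125·0.0312 + 3·0.25·0.0994 + 2·0.5·0.174 = 0.25245.
0.25245 < 0.33: the indirect benefit is less than the cost.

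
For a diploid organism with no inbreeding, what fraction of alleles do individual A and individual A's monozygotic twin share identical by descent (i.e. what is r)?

Each parent–offspring link contributes a factor of 1/2, and independent paths through distinct common ancestors add.
Monozygotic twins share every allele identical by descent: r = 1.

1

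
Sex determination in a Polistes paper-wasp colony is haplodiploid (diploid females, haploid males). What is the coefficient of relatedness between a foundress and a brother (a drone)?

0.25

Her haploid brother carries none of their father's genes and a random half of their mother's genome; that half matches the maternal half of her own genome with probability 1/2: r = 1/2 · 1/2 = 1/4.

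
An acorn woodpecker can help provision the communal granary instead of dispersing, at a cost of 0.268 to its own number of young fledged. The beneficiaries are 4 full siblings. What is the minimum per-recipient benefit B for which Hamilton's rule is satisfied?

r to a full sibling = 1/2 (full sibs share both parents — two paths of length 2: r = 2·(1/2)^2 = 1/2).
Hamilton's rule with n recipients of equal r: n·r·B > C, so B > C/(n·r) = 0.268/(4·0.5) = 0.134.

0.134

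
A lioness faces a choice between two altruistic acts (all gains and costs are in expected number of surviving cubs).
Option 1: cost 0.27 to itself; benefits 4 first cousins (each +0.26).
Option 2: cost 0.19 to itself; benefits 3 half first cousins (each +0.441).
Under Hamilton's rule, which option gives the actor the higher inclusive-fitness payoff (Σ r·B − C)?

Option 2

Option 1: r to a first cousin = 0.125.
Option 1: Σ r·B − C = (4·0.125·0.26) − 0.27 = -0.14.
Option 2: r to a half first cousin = 0.0625.
Option 2: Σ r·B − C = (3·0.0625·0.441) − 0.19 = -0.1073125.
Option 2 has the higher net inclusive-fitness payoff.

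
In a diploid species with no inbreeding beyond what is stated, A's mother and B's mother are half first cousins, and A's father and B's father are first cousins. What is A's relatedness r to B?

0.046875

Independent pedigree routes through distinct common ancestors add.
A and B are related in two ways: half second cousins through their mothers (r = 1/64) and second cousins through their fathers (r = 1/32).
r = 1/64 + 1/32 = 3/64 = 0.046875.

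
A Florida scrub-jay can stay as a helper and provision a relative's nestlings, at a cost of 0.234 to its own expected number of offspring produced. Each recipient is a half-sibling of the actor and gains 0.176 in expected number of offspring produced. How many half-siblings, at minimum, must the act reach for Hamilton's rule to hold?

6

r to a half-sibling = 1/4 (half-sibs share one parent — one path of length 2: r = (1/2)^2 = 1/4).
Hamilton's rule: n·r·B > C  ⇒  n > C/(r·B) = 0.234/(0.25·0.176) = 5.318.
The smallest integer exceeding 5.318 is 6.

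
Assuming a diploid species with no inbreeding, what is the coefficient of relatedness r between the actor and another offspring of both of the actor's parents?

0.5

Each parent–offspring link contributes a factor of 1/2, and independent paths through distinct common ancestors add.
Full sibs share both parents — two paths of length 2: r = 2·(1/2)^2 = 1/2.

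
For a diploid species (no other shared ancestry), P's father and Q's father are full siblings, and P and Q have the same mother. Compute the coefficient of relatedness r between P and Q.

0.375

Wright's path rule: contributions from independent ancestry routes add.
P and Q are related in two ways: first cousins through their fathers (r = 1/8) and half-sibs through their shared mother (r = 1/4).
r = 1/8 + 1/4 = 3/8 = 0.375.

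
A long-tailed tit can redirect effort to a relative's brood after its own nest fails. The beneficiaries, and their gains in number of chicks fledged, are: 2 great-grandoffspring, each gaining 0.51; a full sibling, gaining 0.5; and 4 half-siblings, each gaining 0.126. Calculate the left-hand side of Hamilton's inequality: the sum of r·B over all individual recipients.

0.5035

r to a great-grandoffspring = 1/8 (three parent–offspring links: r = (1/2)^3 = 1/8).
r to a full sibling = 0.5 (full sibs share both parents — two paths of length 2: r = 2·(1/2)^2 = 1/2).
r to a half-sibling = 1/4 (half-sibs share one parent — one path of length 2: r = (1/2)^2 = 1/4).
Summing one r·B term per recipient: 2·0.125·0.51 + 1·0.5·0.5 + 4·0.25·0.126 = 0.5035.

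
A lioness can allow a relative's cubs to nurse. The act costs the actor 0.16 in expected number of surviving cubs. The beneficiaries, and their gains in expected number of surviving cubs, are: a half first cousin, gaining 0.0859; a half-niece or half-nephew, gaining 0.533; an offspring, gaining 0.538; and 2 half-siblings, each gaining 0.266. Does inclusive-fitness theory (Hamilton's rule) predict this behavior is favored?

Hamilton's rule: the trait is favored when the sum of r·B over every recipient exceeds the actor's cost C.
r to a half first cousin = 1/16 (half first cousins share one grandparent — one path of length 4: r = (1/2)^4 = 1/16).
r to a half-niece or half-nephew = 1/8 (half-aunt/uncle↔niece/nephew: one path of length 3: r = (1/2)^3 = 1/8).
r to an offspring = 1/2 (one parent–offspring link: r = (1/2)^1 = 1/2).
r to a half-sibling = 0.25 (half-sibs share one parent — one path of length 2: r = (1/2)^2 = 1/4).
Summing one r·B term per recipient: 1·0.0625·0.0859 + 1·0.125·0.533 + 1·0.5·0.538 + 2·0.25·0.266 = 0.47399375.
0.47399375 > 0.16: the indirect benefit exceeds the cost.

Yes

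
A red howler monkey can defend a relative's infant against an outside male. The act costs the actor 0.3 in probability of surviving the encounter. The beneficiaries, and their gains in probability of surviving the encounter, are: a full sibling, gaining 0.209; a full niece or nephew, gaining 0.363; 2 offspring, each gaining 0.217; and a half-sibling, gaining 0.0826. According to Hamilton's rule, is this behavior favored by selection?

Yes

Hamilton's rule: the trait is favored when the sum of r·B over every recipient exceeds the actor's cost C.
r to a full sibling = 1/2 (full sibs share both parents — two paths of length 2: r = 2·(1/2)^2 = 1/2).
r to a full niece or nephew = 1/4 (full aunt/uncle↔niece/nephew: two paths of length 3 through the shared grandparent pair: r = 2·(1/2)^3 = 1/4).
r to an offspring = 1/2 (one parent–offspring link: r = (1/2)^1 = 1/2).
r to a half-sibling = 0.25 (half-sibs share one parent — one path of length 2: r = (1/2)^2 = 1/4).
Summing one r·B term per recipient: 1·0.5·0.209 + 1·0.25·0.363 + 2·0.5·0.217 + 1·0.25·0.0826 = 0.4329.
0.4329 > 0.3: the indirect benefit exceeds the cost.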